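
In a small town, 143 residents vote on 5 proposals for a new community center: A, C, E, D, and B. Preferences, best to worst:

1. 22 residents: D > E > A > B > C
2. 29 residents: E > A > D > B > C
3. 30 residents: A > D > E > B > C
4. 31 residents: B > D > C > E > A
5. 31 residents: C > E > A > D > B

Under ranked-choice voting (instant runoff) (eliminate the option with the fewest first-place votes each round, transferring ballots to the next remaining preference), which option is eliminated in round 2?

Round 1: A 30, C 31, E 29, D 22, B 31. Eliminate D.
Round 2: A 30, C 31, E 51, B 31. Eliminate A.

A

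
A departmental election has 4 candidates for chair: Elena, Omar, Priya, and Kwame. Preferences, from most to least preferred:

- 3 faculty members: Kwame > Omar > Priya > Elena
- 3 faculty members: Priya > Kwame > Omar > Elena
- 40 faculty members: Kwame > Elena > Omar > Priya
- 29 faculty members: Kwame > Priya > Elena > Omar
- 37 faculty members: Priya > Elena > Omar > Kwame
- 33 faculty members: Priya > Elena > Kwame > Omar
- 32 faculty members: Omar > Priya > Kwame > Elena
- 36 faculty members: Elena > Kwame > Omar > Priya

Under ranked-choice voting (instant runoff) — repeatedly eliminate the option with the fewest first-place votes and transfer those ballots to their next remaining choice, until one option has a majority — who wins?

Kwame

Round 1: Elena 36, Omar 32, Priya 73, Kwame 72. Eliminate Omar.
Round 2: Elena 36, Priya 105, Kwame 72. Eliminate Elena.
Round 3: Priya 105, Kwame 108. Kwame has a majority.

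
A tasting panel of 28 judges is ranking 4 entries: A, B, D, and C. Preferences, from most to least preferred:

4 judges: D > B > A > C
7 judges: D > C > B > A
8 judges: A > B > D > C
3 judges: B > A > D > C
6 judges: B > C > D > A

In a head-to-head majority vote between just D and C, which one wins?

Voters preferring D to C: 22; preferring C to D: 6.
D wins the head-to-head.

D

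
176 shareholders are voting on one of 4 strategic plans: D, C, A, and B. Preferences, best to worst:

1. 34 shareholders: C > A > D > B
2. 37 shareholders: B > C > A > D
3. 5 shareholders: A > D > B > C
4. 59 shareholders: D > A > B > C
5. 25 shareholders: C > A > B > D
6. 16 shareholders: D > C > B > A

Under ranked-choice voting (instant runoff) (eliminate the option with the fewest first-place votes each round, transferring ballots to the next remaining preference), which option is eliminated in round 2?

B

Round 1: D 75, C 59, A 5, B 37. Eliminate A.
Round 2: D 80, C 59, B 37. Eliminate B.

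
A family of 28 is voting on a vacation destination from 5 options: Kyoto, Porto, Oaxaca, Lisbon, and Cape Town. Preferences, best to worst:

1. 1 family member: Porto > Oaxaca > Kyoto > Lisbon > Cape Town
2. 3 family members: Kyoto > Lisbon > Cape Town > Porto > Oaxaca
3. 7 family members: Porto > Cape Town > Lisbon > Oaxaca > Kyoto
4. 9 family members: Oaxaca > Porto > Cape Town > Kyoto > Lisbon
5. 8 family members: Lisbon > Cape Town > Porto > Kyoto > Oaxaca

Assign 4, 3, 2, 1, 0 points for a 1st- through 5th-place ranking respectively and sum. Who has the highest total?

Porto

Kyoto: 1·2 + 3·4 + 7·0 + 9·1 + 8·1 = 31
Porto: 1·4 + 3·1 + 7·4 + 9·3 + 8·2 = 78
Oaxaca: 1·3 + 3·0 + 7·1 + 9·4 + 8·0 = 46
Lisbon: 1·1 + 3·3 + 7·2 + 9·0 + 8·4 = 56
Cape Town: 1·0 + 3·2 + 7·3 + 9·2 + 8·3 = 69
Porto has the highest Borda score (78).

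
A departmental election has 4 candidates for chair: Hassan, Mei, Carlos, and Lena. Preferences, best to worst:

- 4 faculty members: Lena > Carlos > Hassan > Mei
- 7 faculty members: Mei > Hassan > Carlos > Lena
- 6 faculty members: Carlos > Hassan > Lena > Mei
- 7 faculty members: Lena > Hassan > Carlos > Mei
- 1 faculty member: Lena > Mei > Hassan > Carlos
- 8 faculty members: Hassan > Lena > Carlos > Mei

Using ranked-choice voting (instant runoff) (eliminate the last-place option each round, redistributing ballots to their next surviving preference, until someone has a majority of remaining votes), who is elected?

Hassan

Round 1: Hassan 8, Mei 7, Carlos 6, Lena 12. Eliminate Carlos.
Round 2: Hassan 14, Mei 7, Lena 12. Eliminate Mei.
Round 3: Hassan 21, Lena 12. Hassan has a majority.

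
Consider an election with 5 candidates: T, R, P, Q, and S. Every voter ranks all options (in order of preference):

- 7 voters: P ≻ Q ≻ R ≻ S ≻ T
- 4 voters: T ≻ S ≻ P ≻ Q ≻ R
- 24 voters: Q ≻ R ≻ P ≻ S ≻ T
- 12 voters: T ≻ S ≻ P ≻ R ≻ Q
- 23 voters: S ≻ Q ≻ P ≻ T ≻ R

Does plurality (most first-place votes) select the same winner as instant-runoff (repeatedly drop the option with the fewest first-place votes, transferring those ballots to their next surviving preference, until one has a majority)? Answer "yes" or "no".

no

Plurality — first-place votes: T 16, R 0, P 7, Q 24, S 23. Winner: Q.
Instant-runoff — R1 T 16, R 0, P 7, Q 24, S 23 (R out); R2 T 16, P 7, Q 24, S 23 (P out); R3 T 16, Q 31, S 23 (T out); R4 Q 31, S 39 (S winner). Winner: S.
The two methods disagree.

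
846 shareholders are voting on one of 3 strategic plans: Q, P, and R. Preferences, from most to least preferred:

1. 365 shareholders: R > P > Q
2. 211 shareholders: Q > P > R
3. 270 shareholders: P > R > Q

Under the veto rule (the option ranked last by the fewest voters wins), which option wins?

Last-place votes: Q 635, P 0, R 211.
P is ranked last by the fewest voters, so P wins.

P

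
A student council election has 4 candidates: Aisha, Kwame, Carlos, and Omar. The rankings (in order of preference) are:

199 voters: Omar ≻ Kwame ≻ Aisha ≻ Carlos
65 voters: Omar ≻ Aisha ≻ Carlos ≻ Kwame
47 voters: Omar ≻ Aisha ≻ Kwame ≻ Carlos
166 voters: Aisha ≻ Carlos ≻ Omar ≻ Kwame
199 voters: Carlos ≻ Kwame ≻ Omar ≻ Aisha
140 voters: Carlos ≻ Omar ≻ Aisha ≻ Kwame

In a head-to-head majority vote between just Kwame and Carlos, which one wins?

Voters preferring Kwame to Carlos: 246; preferring Carlos to Kwame: 570.
Carlos wins the head-to-head.

Carlos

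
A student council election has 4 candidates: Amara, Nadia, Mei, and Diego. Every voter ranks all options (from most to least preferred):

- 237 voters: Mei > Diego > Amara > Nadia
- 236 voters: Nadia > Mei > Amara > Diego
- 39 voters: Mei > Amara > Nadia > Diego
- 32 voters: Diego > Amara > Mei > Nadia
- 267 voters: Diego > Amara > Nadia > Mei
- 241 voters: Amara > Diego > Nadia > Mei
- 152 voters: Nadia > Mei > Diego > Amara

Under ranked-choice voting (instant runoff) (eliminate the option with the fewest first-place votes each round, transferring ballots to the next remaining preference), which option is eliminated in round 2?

Round 1: Amara 241, Nadia 388, Mei 276, Diego 299. Eliminate Amara.
Round 2: Nadia 388, Mei 276, Diego 540. Eliminate Mei.

Mei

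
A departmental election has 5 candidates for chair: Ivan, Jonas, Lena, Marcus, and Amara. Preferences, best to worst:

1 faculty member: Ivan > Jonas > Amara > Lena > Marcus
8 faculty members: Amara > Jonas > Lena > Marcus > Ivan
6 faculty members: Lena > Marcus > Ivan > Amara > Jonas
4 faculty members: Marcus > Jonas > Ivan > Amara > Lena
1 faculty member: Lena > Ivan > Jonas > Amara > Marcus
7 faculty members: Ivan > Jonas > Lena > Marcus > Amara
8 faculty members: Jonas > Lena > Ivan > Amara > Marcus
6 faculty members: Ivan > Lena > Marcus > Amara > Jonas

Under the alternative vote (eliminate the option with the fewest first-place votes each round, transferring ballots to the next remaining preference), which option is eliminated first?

Round 1: Ivan 14, Jonas 8, Lena 7, Marcus 4, Amara 8. Eliminate Marcus.

Marcus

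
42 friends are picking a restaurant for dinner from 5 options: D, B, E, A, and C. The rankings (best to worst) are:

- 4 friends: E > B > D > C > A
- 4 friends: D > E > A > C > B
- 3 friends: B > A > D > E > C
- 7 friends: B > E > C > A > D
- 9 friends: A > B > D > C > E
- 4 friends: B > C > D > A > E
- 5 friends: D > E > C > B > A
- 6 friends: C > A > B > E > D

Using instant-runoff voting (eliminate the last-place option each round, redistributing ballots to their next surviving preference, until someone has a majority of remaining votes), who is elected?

Round 1: D 9, B 14, E 4, A 9, C 6. Eliminate E.
Round 2: D 9, B 18, A 9, C 6. Eliminate C.
Round 3: D 9, B 18, A 15. Eliminate D.
Round 4: B 23, A 19. B has a majority.

B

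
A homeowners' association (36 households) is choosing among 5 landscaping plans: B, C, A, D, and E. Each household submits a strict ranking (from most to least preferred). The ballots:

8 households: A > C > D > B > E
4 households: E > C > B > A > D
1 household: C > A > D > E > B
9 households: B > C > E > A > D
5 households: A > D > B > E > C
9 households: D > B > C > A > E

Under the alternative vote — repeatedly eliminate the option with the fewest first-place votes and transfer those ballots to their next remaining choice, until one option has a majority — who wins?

B

Round 1: B 9, C 1, A 13, D 9, E 4. Eliminate C.
Round 2: B 9, A 14, D 9, E 4. Eliminate E.
Round 3: B 13, A 14, D 9. Eliminate D.
Round 4: B 22, A 14. B has a majority.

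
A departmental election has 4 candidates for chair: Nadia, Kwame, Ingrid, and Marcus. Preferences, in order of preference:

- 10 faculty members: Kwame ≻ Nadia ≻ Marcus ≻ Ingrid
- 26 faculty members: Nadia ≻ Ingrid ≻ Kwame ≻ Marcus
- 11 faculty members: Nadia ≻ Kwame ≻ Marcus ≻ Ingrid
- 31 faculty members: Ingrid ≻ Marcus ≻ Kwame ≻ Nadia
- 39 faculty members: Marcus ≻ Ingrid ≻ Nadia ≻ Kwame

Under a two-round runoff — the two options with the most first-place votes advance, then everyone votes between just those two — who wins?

Round 1 first-place votes: Nadia 37, Kwame 10, Ingrid 31, Marcus 39.
Marcus and Nadia advance.
Runoff: Marcus is preferred to Nadia by 70 voters; Nadia by 47.
Marcus wins the runoff.

Marcus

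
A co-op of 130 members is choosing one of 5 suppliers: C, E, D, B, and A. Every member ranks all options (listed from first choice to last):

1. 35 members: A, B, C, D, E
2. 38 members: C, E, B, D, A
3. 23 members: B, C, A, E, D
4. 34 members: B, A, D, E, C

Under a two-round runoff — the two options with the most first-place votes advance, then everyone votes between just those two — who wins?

B

Round 1 first-place votes: C 38, E 0, D 0, B 57, A 35.
B and C advance.
Runoff: B is preferred to C by 92 voters; C by 38.
B wins the runoff.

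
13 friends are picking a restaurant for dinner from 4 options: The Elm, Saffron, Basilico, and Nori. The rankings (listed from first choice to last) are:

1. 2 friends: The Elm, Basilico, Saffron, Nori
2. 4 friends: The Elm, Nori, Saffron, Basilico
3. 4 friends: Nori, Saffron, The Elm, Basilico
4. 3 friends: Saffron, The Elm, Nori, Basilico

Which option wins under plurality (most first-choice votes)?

The Elm

First-place votes: The Elm 6, Saffron 3, Basilico 0, Nori 4.
The Elm has the most first-place votes.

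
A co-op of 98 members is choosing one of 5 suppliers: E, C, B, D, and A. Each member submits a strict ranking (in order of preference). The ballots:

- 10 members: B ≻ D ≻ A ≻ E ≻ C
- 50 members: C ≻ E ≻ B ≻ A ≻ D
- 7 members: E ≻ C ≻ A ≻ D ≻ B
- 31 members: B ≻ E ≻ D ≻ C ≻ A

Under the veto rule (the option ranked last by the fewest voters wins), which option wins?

Last-place votes: E 0, C 10, B 7, D 50, A 31.
E is ranked last by the fewest voters, so E wins.

E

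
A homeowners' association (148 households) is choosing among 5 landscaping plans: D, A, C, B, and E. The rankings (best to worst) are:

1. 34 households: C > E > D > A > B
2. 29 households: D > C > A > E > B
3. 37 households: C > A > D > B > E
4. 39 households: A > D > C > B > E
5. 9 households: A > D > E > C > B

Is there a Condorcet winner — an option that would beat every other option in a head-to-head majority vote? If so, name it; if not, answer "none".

none

Checking pairwise contests:
A beats D 85–63.
C beats A 100–48.
D beats C 77–71.
D beats B 148–0.
D beats E 114–34.
Every option loses at least one head-to-head, so there is no Condorcet winner.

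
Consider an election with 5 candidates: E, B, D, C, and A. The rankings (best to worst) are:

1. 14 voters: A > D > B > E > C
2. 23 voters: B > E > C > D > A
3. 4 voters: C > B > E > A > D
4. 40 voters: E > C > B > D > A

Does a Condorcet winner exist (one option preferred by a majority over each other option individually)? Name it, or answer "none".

Checking pairwise contests:
B beats E 41–40.
C beats B 44–37.
E beats D 67–14.
E beats C 77–4.
E beats A 67–14.
Every option loses at least one head-to-head, so there is no Condorcet winner.

none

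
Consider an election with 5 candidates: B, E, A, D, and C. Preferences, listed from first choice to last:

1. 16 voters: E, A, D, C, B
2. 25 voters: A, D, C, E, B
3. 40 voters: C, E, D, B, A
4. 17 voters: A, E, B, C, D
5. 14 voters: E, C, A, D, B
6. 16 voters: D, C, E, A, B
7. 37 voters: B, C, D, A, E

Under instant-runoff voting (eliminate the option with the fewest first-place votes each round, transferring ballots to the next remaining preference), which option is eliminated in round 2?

Round 1: B 37, E 30, A 42, D 16, C 40. Eliminate D.
Round 2: B 37, E 30, A 42, C 56. Eliminate E.

E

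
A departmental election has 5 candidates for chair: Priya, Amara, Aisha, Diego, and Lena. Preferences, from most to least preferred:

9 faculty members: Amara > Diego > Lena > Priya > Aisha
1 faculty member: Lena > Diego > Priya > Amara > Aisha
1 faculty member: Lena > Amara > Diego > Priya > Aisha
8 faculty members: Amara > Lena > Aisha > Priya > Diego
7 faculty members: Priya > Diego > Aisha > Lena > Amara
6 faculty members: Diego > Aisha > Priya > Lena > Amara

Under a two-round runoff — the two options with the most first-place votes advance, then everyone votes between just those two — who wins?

Round 1 first-place votes: Priya 7, Amara 17, Aisha 0, Diego 6, Lena 2.
Amara and Priya advance.
Runoff: Amara is preferred to Priya by 18 voters; Priya by 14.
Amara wins the runoff.

Amara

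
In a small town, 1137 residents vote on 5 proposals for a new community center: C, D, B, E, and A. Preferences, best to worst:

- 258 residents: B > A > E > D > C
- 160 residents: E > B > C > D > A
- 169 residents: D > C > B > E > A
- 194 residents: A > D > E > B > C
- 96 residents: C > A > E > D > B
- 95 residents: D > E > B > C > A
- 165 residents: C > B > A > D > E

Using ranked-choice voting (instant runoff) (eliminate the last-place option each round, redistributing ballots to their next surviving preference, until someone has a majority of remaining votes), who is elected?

Round 1: C 261, D 264, B 258, E 160, A 194. Eliminate E.
Round 2: C 261, D 264, B 418, A 194. Eliminate A.
Round 3: C 261, D 458, B 418. Eliminate C.
Round 4: D 554, B 583. B has a majority.

B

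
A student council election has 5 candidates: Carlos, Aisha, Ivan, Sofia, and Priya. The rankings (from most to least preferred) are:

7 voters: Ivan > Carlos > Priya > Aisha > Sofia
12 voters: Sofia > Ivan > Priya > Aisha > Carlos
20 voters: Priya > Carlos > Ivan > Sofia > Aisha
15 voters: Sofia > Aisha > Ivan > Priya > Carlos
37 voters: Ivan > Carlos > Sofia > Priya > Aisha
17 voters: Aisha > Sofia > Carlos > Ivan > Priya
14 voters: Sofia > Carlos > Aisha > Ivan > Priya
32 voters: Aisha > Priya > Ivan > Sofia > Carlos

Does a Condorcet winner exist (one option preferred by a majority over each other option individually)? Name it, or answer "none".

Checking pairwise contests:
Ivan beats Carlos 103–51.
Carlos beats Aisha 78–76.
Aisha beats Ivan 78–76.
Ivan beats Sofia 96–58.
Aisha beats Priya 78–76.
Every option loses at least one head-to-head, so there is no Condorcet winner.

none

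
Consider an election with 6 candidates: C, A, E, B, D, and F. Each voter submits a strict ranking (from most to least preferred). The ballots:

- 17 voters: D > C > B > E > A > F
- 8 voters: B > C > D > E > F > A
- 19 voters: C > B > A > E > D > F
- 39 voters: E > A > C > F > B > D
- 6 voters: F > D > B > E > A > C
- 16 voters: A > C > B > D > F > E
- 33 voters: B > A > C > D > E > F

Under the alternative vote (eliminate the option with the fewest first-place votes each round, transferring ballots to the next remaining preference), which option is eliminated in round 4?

E

Round 1: C 19, A 16, E 39, B 41, D 17, F 6. Eliminate F.
Round 2: C 19, A 16, E 39, B 41, D 23. Eliminate A.
Round 3: C 35, E 39, B 41, D 23. Eliminate D.
Round 4: C 52, E 39, B 47. Eliminate E.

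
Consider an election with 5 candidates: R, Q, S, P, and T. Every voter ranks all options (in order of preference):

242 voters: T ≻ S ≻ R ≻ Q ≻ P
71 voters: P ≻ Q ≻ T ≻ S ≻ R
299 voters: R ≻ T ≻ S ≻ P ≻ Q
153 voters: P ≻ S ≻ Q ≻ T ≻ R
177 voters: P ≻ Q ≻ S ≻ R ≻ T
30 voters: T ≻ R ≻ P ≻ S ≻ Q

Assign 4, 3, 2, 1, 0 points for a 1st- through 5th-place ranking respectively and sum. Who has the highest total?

R: 242·2 + 71·0 + 299·4 + 153·0 + 177·1 + 30·3 = 1947
Q: 242·1 + 71·3 + 299·0 + 153·2 + 177·3 + 30·0 = 1292
S: 242·3 + 71·1 + 299·2 + 153·3 + 177·2 + 30·1 = 2238
P: 242·0 + 71·4 + 299·1 + 153·4 + 177·4 + 30·2 = 1963
T: 242·4 + 71·2 + 299·3 + 153·1 + 177·0 + 30·4 = 2280
T has the highest Borda score (2280).

T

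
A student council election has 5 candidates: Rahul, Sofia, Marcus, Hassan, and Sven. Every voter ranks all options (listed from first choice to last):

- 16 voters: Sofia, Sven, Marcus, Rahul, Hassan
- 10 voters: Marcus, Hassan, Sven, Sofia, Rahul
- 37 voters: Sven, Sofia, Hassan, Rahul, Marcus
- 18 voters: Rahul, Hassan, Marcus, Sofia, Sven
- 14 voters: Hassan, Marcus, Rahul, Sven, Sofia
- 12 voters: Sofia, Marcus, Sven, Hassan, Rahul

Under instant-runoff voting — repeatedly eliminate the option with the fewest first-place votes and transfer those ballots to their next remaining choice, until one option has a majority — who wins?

Round 1: Rahul 18, Sofia 28, Marcus 10, Hassan 14, Sven 37. Eliminate Marcus.
Round 2: Rahul 18, Sofia 28, Hassan 24, Sven 37. Eliminate Rahul.
Round 3: Sofia 28, Hassan 42, Sven 37. Eliminate Sofia.
Round 4: Hassan 42, Sven 65. Sven has a majority.

Sven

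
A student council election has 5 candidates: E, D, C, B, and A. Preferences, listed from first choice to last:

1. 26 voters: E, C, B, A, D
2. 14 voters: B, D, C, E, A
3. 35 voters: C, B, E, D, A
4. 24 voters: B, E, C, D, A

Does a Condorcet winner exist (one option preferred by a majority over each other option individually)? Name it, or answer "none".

none

Checking pairwise contests:
B beats E 73–26.
E beats D 85–14.
E beats C 50–49.
C beats B 61–38.
E beats A 99–0.
Every option loses at least one head-to-head, so there is no Condorcet winner.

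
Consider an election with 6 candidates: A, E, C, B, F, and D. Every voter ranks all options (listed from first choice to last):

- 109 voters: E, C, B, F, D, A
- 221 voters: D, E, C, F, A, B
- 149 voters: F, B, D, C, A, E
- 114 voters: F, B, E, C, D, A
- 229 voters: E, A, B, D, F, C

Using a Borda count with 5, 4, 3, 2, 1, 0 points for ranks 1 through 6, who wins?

A: 109·0 + 221·1 + 149·1 + 114·0 + 229·4 = 1286
E: 109·5 + 221·4 + 149·0 + 114·3 + 229·5 = 2916
C: 109·4 + 221·3 + 149·2 + 114·2 + 229·0 = 1625
B: 109·3 + 221·0 + 149·4 + 114·4 + 229·3 = 2066
F: 109·2 + 221·2 + 149·5 + 114·5 + 229·1 = 2204
D: 109·1 + 221·5 + 149·3 + 114·1 + 229·2 = 2233
E has the highest Borda score (2916).

E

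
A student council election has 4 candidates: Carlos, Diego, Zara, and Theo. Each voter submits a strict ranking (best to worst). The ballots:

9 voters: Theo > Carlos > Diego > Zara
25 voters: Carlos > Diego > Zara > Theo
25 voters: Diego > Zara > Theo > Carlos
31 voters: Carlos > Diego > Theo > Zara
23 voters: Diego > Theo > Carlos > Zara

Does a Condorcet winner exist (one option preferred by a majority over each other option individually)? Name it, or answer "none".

none

Checking pairwise contests:
Theo beats Carlos 57–56.
Carlos beats Diego 65–48.
Carlos beats Zara 88–25.
Diego beats Theo 104–9.
Every option loses at least one head-to-head, so there is no Condorcet winner.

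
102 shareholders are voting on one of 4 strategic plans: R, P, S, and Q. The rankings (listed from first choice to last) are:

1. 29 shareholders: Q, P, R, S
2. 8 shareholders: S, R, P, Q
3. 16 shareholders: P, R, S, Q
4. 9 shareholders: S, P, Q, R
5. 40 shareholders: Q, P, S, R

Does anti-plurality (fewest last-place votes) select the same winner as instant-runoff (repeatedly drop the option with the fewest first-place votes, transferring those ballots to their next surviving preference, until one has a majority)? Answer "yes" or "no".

Anti-plurality — last-place votes: R 49, P 0, S 29, Q 24. Winner: P.
Instant-runoff — R1 R 0, P 16, S 17, Q 69 (Q winner). Winner: Q.
The two methods disagree.

no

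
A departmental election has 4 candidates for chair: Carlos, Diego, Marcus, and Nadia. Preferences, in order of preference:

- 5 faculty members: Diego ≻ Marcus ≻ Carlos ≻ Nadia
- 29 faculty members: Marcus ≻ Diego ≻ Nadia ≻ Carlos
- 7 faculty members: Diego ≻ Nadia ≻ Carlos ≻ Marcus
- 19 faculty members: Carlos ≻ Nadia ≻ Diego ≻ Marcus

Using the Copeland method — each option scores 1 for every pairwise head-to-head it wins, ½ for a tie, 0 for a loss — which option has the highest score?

Carlos: loses to Diego, Marcus, and Nadia → score 0.
Diego: beats Carlos, Marcus, and Nadia → score 3.
Marcus: beats Carlos and Nadia; loses to Diego → score 2.
Nadia: beats Carlos; loses to Diego and Marcus → score 1.
Diego has the best pairwise record.

Diego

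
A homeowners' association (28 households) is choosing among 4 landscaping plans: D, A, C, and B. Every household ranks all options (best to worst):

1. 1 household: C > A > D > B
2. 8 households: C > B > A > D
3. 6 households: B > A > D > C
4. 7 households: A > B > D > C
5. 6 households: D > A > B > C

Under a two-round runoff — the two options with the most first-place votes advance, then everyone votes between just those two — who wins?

A

Round 1 first-place votes: D 6, A 7, C 9, B 6.
C and A advance.
Runoff: C is preferred to A by 9 voters; A by 19.
A wins the runoff.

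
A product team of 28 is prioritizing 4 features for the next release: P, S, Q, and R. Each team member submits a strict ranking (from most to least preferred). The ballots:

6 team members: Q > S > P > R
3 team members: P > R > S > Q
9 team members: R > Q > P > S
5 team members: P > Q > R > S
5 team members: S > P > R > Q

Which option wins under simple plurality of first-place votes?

First-place votes: P 8, S 5, Q 6, R 9.
R has the most first-place votes.

R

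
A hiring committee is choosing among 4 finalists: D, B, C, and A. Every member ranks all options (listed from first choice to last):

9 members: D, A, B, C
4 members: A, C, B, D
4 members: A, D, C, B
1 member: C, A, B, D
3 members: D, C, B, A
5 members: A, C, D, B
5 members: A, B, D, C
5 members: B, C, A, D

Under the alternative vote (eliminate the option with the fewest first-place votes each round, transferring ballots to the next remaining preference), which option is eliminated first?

C

Round 1: D 12, B 5, C 1, A 18. Eliminate C.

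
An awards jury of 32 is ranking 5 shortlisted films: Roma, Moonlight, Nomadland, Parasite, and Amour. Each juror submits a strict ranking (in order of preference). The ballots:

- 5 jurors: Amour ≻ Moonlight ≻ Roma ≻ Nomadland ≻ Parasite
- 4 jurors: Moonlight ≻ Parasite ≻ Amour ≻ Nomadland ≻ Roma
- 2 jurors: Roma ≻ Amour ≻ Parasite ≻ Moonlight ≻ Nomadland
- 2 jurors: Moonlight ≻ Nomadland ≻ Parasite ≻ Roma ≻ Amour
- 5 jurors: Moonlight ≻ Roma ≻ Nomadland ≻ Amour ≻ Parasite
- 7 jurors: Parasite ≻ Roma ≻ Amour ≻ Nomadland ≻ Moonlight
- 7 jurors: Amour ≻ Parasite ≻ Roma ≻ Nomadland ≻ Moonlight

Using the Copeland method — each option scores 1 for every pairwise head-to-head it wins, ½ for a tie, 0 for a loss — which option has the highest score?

Roma: beats Nomadland; ties Moonlight and Amour; loses to Parasite → score 2.
Moonlight: beats Nomadland; ties Roma and Parasite; loses to Amour → score 2.
Nomadland: loses to Roma, Moonlight, Parasite, and Amour → score 0.
Parasite: beats Roma and Nomadland; ties Moonlight; loses to Amour → score 2.5.
Amour: beats Moonlight, Nomadland, and Parasite; ties Roma → score 3.5.
Amour has the best pairwise record.

Amour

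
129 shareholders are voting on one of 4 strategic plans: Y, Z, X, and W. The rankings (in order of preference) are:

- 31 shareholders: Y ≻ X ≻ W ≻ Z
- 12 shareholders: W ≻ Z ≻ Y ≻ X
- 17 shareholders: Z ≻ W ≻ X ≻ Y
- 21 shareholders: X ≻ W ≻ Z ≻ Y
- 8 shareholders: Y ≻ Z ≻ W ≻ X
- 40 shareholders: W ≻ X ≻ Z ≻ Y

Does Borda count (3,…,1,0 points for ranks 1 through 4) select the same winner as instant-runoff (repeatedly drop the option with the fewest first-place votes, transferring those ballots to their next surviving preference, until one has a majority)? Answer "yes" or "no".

Borda — scores: Y 129, Z 152, X 222, W 271. Winner: W.
Instant-runoff — R1 Y 39, Z 17, X 21, W 52 (Z out); R2 Y 39, X 21, W 69 (W winner). Winner: W.
The two methods agree.

yes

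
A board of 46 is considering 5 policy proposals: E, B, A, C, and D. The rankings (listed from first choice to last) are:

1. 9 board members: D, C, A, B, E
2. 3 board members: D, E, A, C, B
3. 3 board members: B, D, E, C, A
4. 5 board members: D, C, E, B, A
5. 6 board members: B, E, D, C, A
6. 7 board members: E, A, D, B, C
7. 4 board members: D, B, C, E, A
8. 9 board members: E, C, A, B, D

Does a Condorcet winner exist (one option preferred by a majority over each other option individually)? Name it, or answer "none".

D

D vs E: 24–22 for D.
D vs B: 28–18 for D.
D vs A: 30–16 for D.
D vs C: 37–9 for D.
D beats every other option head-to-head.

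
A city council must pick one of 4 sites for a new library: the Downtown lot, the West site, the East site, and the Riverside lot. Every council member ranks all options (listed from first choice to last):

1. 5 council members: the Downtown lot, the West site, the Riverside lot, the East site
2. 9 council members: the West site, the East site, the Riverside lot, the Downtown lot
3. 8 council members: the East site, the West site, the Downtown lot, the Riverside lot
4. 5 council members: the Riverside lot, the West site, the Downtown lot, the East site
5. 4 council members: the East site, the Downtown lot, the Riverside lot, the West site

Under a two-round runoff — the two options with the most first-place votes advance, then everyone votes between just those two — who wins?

Round 1 first-place votes: the Downtown lot 5, the West site 9, the East site 12, the Riverside lot 5.
the East site and the West site advance.
Runoff: the East site is preferred to the West site by 12 voters; the West site by 19.
the West site wins the runoff.

the West site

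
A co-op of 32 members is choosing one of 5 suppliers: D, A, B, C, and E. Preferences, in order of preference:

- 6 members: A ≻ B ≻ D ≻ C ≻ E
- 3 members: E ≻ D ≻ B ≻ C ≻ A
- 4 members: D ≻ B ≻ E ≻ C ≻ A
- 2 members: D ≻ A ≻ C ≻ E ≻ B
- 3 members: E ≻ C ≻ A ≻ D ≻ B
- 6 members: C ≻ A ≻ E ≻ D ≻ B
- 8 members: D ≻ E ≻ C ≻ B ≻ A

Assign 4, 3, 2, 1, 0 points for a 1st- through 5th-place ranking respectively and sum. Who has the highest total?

D

D: 6·2 + 3·3 + 4·4 + 2·4 + 3·1 + 6·1 + 8·4 = 86
A: 6·4 + 3·0 + 4·0 + 2·3 + 3·2 + 6·3 + 8·0 = 54
B: 6·3 + 3·2 + 4·3 + 2·0 + 3·0 + 6·0 + 8·1 = 44
C: 6·1 + 3·1 + 4·1 + 2·2 + 3·3 + 6·4 + 8·2 = 66
E: 6·0 + 3·4 + 4·2 + 2·1 + 3·4 + 6·2 + 8·3 = 70
D has the highest Borda score (86).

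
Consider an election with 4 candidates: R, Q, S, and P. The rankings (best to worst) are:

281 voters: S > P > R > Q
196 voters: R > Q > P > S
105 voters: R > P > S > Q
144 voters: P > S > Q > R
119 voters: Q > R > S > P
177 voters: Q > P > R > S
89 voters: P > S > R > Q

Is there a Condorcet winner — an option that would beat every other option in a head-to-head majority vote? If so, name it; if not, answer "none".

P vs R: 691–420 for P.
P vs Q: 619–492 for P.
P vs S: 711–400 for P.
P beats every other option head-to-head.

P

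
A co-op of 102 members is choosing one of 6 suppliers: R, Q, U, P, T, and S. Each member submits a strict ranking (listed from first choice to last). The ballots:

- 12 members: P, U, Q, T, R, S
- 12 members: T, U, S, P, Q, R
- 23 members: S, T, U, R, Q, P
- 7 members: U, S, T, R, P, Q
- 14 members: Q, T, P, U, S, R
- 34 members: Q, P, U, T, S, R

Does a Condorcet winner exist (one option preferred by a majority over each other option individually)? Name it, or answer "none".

Checking pairwise contests:
Q beats R 72–30.
U beats Q 54–48.
P beats U 60–42.
Q beats P 71–31.
Q beats T 60–42.
Q beats S 60–42.
Every option loses at least one head-to-head, so there is no Condorcet winner.

none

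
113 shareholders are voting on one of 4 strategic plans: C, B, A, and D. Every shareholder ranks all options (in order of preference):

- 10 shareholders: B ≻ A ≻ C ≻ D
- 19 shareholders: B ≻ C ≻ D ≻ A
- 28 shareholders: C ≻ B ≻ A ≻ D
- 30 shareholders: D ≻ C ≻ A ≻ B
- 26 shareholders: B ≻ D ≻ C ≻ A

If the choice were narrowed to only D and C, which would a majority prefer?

Voters preferring D to C: 56; preferring C to D: 57.
C wins the head-to-head.

C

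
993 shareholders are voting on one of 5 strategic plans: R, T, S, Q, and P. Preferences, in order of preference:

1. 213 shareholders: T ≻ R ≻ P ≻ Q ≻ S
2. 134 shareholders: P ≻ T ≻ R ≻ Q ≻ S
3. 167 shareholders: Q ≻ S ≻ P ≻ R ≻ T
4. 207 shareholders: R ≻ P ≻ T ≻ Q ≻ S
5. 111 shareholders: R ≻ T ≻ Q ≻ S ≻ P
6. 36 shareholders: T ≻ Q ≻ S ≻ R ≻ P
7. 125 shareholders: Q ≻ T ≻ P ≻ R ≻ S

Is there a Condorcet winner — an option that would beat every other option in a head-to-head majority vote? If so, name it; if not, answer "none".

none

Checking pairwise contests:
T beats R 508–485.
P beats T 508–485.
R beats S 790–203.
R beats Q 665–328.
R beats P 567–426.
Every option loses at least one head-to-head, so there is no Condorcet winner.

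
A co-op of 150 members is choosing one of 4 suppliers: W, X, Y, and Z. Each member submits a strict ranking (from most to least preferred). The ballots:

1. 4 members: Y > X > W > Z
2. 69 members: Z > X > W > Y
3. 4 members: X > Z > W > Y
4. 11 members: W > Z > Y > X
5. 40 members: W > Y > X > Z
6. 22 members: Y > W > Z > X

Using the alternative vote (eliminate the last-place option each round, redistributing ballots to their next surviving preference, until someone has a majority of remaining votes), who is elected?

W

Round 1: W 51, X 4, Y 26, Z 69. Eliminate X.
Round 2: W 51, Y 26, Z 73. Eliminate Y.
Round 3: W 77, Z 73. W has a majority.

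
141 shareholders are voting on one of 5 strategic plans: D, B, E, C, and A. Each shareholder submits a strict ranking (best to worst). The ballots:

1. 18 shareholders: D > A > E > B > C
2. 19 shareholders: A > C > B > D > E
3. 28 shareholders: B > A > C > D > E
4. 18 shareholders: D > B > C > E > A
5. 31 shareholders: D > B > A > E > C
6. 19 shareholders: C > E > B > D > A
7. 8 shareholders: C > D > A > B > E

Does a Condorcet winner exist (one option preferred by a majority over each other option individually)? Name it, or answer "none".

none

Checking pairwise contests:
C beats D 74–67.
D beats B 75–66.
D beats E 122–19.
B beats C 95–46.
D beats A 94–47.
Every option loses at least one head-to-head, so there is no Condorcet winner.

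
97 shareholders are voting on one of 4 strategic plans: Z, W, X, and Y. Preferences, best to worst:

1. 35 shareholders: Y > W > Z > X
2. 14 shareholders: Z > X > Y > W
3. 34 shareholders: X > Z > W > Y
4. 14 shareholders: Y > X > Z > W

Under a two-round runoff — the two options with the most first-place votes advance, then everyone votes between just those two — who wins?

Y

Round 1 first-place votes: Z 14, W 0, X 34, Y 49.
Y and X advance.
Runoff: Y is preferred to X by 49 voters; X by 48.
Y wins the runoff.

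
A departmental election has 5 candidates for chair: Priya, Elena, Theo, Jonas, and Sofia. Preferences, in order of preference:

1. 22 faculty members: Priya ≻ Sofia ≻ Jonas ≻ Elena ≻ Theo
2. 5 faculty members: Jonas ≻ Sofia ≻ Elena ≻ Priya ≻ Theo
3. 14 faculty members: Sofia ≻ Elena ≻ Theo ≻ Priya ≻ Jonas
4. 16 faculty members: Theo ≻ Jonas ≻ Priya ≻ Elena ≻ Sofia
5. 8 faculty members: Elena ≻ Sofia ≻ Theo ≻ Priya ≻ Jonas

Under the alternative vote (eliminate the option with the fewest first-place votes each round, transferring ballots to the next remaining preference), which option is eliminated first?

Round 1: Priya 22, Elena 8, Theo 16, Jonas 5, Sofia 14. Eliminate Jonas.

Jonas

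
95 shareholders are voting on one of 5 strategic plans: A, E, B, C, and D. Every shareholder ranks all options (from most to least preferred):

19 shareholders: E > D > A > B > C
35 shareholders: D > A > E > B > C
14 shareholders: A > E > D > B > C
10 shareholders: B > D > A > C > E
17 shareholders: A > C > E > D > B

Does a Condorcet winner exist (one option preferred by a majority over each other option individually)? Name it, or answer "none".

Checking pairwise contests:
D beats A 64–31.
A beats E 76–19.
A beats B 85–10.
A beats C 95–0.
E beats D 50–45.
Every option loses at least one head-to-head, so there is no Condorcet winner.

none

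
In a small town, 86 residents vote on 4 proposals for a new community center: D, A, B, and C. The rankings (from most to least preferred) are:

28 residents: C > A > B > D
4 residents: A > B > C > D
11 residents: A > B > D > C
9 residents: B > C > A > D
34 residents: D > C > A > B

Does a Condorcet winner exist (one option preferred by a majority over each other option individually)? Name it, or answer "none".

none

Checking pairwise contests:
A beats D 52–34.
C beats A 71–15.
A beats B 77–9.
D beats C 45–41.
Every option loses at least one head-to-head, so there is no Condorcet winner.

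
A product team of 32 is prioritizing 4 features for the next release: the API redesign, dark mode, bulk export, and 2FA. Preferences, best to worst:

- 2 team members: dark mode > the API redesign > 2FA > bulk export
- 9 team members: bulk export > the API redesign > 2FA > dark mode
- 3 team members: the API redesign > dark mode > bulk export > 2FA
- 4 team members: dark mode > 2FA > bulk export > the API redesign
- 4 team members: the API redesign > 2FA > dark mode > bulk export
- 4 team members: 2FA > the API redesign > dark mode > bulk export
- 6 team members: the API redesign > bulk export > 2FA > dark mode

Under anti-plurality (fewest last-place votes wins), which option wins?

Last-place votes: the API redesign 4, dark mode 15, bulk export 10, 2FA 3.
2FA is ranked last by the fewest voters, so 2FA wins.

2FA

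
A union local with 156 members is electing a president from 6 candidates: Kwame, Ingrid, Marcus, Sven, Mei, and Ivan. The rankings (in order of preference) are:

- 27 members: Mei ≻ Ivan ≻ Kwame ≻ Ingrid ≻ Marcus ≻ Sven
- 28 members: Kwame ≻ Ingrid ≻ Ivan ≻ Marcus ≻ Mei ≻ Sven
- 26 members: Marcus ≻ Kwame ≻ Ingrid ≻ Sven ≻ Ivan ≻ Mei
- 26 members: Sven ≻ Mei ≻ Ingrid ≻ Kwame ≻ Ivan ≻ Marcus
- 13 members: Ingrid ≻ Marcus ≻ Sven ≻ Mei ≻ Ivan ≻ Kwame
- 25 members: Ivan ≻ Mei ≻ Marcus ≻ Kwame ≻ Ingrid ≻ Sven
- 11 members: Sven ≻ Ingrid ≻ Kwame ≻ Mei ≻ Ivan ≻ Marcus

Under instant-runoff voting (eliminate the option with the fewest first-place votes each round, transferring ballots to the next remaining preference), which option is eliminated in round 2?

Round 1: Kwame 28, Ingrid 13, Marcus 26, Sven 37, Mei 27, Ivan 25. Eliminate Ingrid.
Round 2: Kwame 28, Marcus 39, Sven 37, Mei 27, Ivan 25. Eliminate Ivan.

Ivan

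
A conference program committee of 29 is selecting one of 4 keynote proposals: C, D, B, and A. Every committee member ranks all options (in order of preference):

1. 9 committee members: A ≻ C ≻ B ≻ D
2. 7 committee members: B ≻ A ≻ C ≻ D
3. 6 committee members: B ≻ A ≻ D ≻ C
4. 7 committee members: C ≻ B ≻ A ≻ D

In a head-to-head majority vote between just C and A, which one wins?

A

Voters preferring C to A: 7; preferring A to C: 22.
A wins the head-to-head.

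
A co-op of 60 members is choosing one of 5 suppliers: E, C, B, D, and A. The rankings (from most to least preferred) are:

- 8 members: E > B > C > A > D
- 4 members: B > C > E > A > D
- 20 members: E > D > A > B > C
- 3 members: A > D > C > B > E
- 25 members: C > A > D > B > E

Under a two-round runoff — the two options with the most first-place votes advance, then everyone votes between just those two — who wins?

C

Round 1 first-place votes: E 28, C 25, B 4, D 0, A 3.
E and C advance.
Runoff: E is preferred to C by 28 voters; C by 32.
C wins the runoff.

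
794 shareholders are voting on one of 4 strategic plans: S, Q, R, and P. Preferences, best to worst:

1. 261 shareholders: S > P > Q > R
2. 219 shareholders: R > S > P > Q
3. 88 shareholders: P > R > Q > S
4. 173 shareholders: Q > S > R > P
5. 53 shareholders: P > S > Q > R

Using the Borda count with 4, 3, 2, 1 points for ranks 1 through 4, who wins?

S

S: 261·4 + 219·3 + 88·1 + 173·3 + 53·3 = 2467
Q: 261·2 + 219·1 + 88·2 + 173·4 + 53·2 = 1715
R: 261·1 + 219·4 + 88·3 + 173·2 + 53·1 = 1800
P: 261·3 + 219·2 + 88·4 + 173·1 + 53·4 = 1958
S has the highest Borda score (2467).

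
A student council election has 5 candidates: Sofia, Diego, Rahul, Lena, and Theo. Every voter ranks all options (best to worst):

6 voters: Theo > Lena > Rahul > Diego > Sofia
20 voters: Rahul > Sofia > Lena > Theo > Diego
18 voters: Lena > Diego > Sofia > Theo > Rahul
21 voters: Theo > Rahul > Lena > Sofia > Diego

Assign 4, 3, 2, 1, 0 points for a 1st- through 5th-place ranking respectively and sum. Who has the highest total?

Sofia: 6·0 + 20·3 + 18·2 + 21·1 = 117
Diego: 6·1 + 20·0 + 18·3 + 21·0 = 60
Rahul: 6·2 + 20·4 + 18·0 + 21·3 = 155
Lena: 6·3 + 20·2 + 18·4 + 21·2 = 172
Theo: 6·4 + 20·1 + 18·1 + 21·4 = 146
Lena has the highest Borda score (172).

Lena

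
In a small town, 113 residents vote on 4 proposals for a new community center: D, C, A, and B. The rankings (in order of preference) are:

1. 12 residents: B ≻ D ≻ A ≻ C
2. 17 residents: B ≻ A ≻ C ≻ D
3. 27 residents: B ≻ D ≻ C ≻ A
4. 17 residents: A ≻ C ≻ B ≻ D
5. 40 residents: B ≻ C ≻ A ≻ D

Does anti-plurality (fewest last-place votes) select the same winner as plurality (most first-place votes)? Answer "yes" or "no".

yes

Anti-plurality — last-place votes: D 74, C 12, A 27, B 0. Winner: B.
Plurality — first-place votes: D 0, C 0, A 17, B 96. Winner: B.
The two methods agree.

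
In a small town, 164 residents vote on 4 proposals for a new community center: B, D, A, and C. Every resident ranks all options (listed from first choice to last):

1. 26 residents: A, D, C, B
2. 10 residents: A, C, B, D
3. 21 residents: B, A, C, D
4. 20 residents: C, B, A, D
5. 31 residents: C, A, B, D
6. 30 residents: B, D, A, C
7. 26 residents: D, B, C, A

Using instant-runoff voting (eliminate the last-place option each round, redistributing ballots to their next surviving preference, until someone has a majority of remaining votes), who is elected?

Round 1: B 51, D 26, A 36, C 51. Eliminate D.
Round 2: B 77, A 36, C 51. Eliminate A.
Round 3: B 77, C 87. C has a majority.

C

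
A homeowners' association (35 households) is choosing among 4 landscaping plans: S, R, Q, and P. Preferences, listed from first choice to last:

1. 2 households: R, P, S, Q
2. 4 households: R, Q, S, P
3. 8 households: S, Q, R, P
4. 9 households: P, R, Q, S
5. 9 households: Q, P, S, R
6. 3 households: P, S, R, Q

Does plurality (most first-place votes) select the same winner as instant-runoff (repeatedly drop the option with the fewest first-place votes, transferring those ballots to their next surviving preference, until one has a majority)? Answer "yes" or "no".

no

Plurality — first-place votes: S 8, R 6, Q 9, P 12. Winner: P.
Instant-runoff — R1 S 8, R 6, Q 9, P 12 (R out); R2 S 8, Q 13, P 14 (S out); R3 Q 21, P 14 (Q winner). Winner: Q.
The two methods disagree.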